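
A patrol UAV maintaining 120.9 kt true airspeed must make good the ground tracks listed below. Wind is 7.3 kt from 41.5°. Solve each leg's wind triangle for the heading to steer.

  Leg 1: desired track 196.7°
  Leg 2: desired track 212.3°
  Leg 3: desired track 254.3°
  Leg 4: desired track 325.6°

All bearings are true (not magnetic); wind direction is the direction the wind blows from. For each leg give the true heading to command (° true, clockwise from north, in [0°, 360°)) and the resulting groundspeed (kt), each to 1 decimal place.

Leg 1: desired track 196.7°; wind correction -1.5° → command heading 195.2°, groundspeed 127.5 kt
Leg 2: desired track 212.3°; wind correction -0.6° → command heading 211.7°, groundspeed 128.1 kt
Leg 3: desired track 254.3°; wind correction +1.9° → command heading 256.2°, groundspeed 127.0 kt
Leg 4: desired track 325.6°; wind correction +3.4° → command heading 329.0°, groundspeed 118.9 kt

Leg 1: heading=195.2°, groundspeed=127.5 kt
Leg 2: heading=211.7°, groundspeed=128.1 kt
Leg 3: heading=256.2°, groundspeed=127.0 kt
Leg 4: heading=329.0°, groundspeed=118.9 kt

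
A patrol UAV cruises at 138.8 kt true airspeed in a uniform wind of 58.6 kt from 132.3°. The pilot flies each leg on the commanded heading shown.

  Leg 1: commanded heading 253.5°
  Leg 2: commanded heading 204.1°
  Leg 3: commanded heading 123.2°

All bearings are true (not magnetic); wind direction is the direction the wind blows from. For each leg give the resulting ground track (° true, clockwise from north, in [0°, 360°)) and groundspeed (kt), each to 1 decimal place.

Leg 1: track=270.0°, groundspeed=176.4 kt
Leg 2: track=228.9°, groundspeed=132.7 kt
Leg 3: track=116.7°, groundspeed=81.5 kt

Leg 1: heading 253.5°; drift +16.5° → track 270.0°, groundspeed 176.4 kt
Leg 2: heading 204.1°; drift +24.8° → track 228.9°, groundspeed 132.7 kt
Leg 3: heading 123.2°; drift -6.5° → track 116.7°, groundspeed 81.5 kt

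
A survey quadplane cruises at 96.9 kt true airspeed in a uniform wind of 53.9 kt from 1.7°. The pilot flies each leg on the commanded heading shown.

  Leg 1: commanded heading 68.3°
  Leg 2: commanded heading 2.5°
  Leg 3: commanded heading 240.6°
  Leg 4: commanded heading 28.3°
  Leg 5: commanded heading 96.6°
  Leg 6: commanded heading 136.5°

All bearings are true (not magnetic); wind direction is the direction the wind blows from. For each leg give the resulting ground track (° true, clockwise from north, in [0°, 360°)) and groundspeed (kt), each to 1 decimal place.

Leg 1: track=101.5°, groundspeed=90.3 kt
Leg 2: track=3.5°, groundspeed=43.0 kt
Leg 3: track=220.3°, groundspeed=133.0 kt
Leg 4: track=54.7°, groundspeed=54.4 kt
Leg 5: track=124.5°, groundspeed=114.8 kt
Leg 6: track=152.3°, groundspeed=140.2 kt

Leg 1: heading 68.3°; drift +33.2° → track 101.5°, groundspeed 90.3 kt
Leg 2: heading 2.5°; drift +1.0° → track 3.5°, groundspeed 43.0 kt
Leg 3: heading 240.6°; drift -20.3° → track 220.3°, groundspeed 133.0 kt
Leg 4: heading 28.3°; drift +26.4° → track 54.7°, groundspeed 54.4 kt
Leg 5: heading 96.6°; drift +27.9° → track 124.5°, groundspeed 114.8 kt
Leg 6: heading 136.5°; drift +15.8° → track 152.3°, groundspeed 140.2 kt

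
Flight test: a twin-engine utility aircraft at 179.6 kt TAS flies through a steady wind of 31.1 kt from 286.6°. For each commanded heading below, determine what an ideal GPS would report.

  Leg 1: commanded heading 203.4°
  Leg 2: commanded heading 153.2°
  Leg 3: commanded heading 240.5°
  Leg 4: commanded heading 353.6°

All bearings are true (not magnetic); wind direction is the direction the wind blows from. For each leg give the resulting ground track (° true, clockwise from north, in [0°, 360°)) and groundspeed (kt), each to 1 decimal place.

Leg 1: track=193.4°, groundspeed=178.6 kt
Leg 2: track=146.8°, groundspeed=202.2 kt
Leg 3: track=232.4°, groundspeed=159.6 kt
Leg 4: track=3.3°, groundspeed=169.9 kt

Leg 1: heading 203.4°; drift -10.0° → track 193.4°, groundspeed 178.6 kt
Leg 2: heading 153.2°; drift -6.4° → track 146.8°, groundspeed 202.2 kt
Leg 3: heading 240.5°; drift -8.1° → track 232.4°, groundspeed 159.6 kt
Leg 4: heading 353.6°; drift +9.7° → track 3.3°, groundspeed 169.9 kt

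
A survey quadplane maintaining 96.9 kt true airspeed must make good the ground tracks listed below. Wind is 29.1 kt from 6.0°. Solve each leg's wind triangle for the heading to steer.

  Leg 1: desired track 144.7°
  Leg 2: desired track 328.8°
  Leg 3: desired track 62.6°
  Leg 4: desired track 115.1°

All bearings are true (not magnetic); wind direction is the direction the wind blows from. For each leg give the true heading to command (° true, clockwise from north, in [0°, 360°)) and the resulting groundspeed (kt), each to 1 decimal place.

Leg 1: desired track 144.7°; wind correction -11.4° → command heading 133.3°, groundspeed 116.8 kt
Leg 2: desired track 328.8°; wind correction +10.5° → command heading 339.3°, groundspeed 72.1 kt
Leg 3: desired track 62.6°; wind correction -14.5° → command heading 48.1°, groundspeed 77.8 kt
Leg 4: desired track 115.1°; wind correction -16.5° → command heading 98.6°, groundspeed 102.4 kt

Leg 1: heading=133.3°, groundspeed=116.8 kt
Leg 2: heading=339.3°, groundspeed=72.1 kt
Leg 3: heading=48.1°, groundspeed=77.8 kt
Leg 4: heading=98.6°, groundspeed=102.4 kt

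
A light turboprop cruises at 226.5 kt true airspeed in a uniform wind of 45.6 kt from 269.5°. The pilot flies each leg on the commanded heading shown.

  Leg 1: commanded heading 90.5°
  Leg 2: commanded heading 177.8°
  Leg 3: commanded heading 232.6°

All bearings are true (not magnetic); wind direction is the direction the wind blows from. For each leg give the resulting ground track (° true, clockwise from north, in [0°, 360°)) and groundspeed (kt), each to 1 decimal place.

Leg 1: heading 90.5°; drift -0.2° → track 90.3°, groundspeed 272.1 kt
Leg 2: heading 177.8°; drift -11.3° → track 166.5°, groundspeed 232.4 kt
Leg 3: heading 232.6°; drift -8.2° → track 224.4°, groundspeed 192.0 kt

Leg 1: track=90.3°, groundspeed=272.1 kt
Leg 2: track=166.5°, groundspeed=232.4 kt
Leg 3: track=224.4°, groundspeed=192.0 kt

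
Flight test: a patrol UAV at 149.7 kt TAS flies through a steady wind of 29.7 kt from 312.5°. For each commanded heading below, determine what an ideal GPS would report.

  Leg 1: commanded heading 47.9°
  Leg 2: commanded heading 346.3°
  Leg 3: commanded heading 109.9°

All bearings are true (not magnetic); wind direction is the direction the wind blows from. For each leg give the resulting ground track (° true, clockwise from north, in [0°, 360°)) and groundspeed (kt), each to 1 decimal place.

Leg 1: heading 47.9°; drift +11.0° → track 58.9°, groundspeed 155.3 kt
Leg 2: heading 346.3°; drift +7.5° → track 353.8°, groundspeed 126.1 kt
Leg 3: heading 109.9°; drift +3.7° → track 113.6°, groundspeed 177.5 kt

Leg 1: track=58.9°, groundspeed=155.3 kt
Leg 2: track=353.8°, groundspeed=126.1 kt
Leg 3: track=113.6°, groundspeed=177.5 kt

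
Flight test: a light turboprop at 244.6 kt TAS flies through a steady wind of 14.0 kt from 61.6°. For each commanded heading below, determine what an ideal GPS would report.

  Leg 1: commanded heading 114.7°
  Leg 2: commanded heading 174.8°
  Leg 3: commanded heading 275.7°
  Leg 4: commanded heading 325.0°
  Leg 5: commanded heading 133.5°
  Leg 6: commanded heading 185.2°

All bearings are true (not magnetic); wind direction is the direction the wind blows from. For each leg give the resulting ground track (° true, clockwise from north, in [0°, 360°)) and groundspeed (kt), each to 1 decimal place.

Leg 1: track=117.4°, groundspeed=236.5 kt
Leg 2: track=177.7°, groundspeed=250.4 kt
Leg 3: track=273.9°, groundspeed=256.3 kt
Leg 4: track=321.8°, groundspeed=246.6 kt
Leg 5: track=136.7°, groundspeed=240.6 kt
Leg 6: track=187.8°, groundspeed=252.6 kt

Leg 1: heading 114.7°; drift +2.7° → track 117.4°, groundspeed 236.5 kt
Leg 2: heading 174.8°; drift +2.9° → track 177.7°, groundspeed 250.4 kt
Leg 3: heading 275.7°; drift -1.8° → track 273.9°, groundspeed 256.3 kt
Leg 4: heading 325.0°; drift -3.2° → track 321.8°, groundspeed 246.6 kt
Leg 5: heading 133.5°; drift +3.2° → track 136.7°, groundspeed 240.6 kt
Leg 6: heading 185.2°; drift +2.6° → track 187.8°, groundspeed 252.6 kt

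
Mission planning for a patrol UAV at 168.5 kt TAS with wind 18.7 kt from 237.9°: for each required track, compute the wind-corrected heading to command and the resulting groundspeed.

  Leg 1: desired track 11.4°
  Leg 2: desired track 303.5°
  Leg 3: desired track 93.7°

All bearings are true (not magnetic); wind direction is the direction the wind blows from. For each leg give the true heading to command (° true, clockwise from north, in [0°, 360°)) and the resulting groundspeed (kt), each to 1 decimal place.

Leg 1: heading=6.8°, groundspeed=180.8 kt
Leg 2: heading=297.7°, groundspeed=159.9 kt
Leg 3: heading=97.4°, groundspeed=183.3 kt

Leg 1: desired track 11.4°; wind correction -4.6° → command heading 6.8°, groundspeed 180.8 kt
Leg 2: desired track 303.5°; wind correction -5.8° → command heading 297.7°, groundspeed 159.9 kt
Leg 3: desired track 93.7°; wind correction +3.7° → command heading 97.4°, groundspeed 183.3 kt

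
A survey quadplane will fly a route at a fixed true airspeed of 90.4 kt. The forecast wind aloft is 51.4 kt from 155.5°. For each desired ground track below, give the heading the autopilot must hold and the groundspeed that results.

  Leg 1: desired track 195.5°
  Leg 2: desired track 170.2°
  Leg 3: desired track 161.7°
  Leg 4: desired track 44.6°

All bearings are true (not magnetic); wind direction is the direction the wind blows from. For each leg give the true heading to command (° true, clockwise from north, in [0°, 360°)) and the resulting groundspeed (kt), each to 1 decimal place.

Leg 1: desired track 195.5°; wind correction -21.4° → command heading 174.1°, groundspeed 44.8 kt
Leg 2: desired track 170.2°; wind correction -8.3° → command heading 161.9°, groundspeed 39.7 kt
Leg 3: desired track 161.7°; wind correction -3.5° → command heading 158.2°, groundspeed 39.1 kt
Leg 4: desired track 44.6°; wind correction +32.1° → command heading 76.7°, groundspeed 94.9 kt

Leg 1: heading=174.1°, groundspeed=44.8 kt
Leg 2: heading=161.9°, groundspeed=39.7 kt
Leg 3: heading=158.2°, groundspeed=39.1 kt
Leg 4: heading=76.7°, groundspeed=94.9 kt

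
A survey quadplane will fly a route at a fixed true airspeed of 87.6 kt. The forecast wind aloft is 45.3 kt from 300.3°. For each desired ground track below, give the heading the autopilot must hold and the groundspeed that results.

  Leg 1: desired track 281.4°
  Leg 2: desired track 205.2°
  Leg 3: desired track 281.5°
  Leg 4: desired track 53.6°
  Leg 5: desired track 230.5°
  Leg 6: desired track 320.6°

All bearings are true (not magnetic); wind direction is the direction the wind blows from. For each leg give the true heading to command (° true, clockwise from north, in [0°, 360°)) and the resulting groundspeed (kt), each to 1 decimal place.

Leg 1: desired track 281.4°; wind correction +9.6° → command heading 291.0°, groundspeed 43.5 kt
Leg 2: desired track 205.2°; wind correction +31.0° → command heading 236.2°, groundspeed 79.1 kt
Leg 3: desired track 281.5°; wind correction +9.6° → command heading 291.1°, groundspeed 43.5 kt
Leg 4: desired track 53.6°; wind correction -28.4° → command heading 25.2°, groundspeed 95.0 kt
Leg 5: desired track 230.5°; wind correction +29.0° → command heading 259.5°, groundspeed 61.0 kt
Leg 6: desired track 320.6°; wind correction -10.3° → command heading 310.3°, groundspeed 43.7 kt

Leg 1: heading=291.0°, groundspeed=43.5 kt
Leg 2: heading=236.2°, groundspeed=79.1 kt
Leg 3: heading=291.1°, groundspeed=43.5 kt
Leg 4: heading=25.2°, groundspeed=95.0 kt
Leg 5: heading=259.5°, groundspeed=61.0 kt
Leg 6: heading=310.3°, groundspeed=43.7 kt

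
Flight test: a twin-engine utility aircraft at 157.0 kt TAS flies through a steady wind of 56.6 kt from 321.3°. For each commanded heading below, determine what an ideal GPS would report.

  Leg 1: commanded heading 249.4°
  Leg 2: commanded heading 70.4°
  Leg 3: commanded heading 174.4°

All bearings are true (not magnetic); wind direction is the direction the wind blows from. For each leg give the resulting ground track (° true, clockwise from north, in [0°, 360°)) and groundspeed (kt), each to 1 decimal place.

Leg 1: track=228.3°, groundspeed=149.4 kt
Leg 2: track=87.3°, groundspeed=183.5 kt
Leg 3: track=165.8°, groundspeed=206.7 kt

Leg 1: heading 249.4°; drift -21.1° → track 228.3°, groundspeed 149.4 kt
Leg 2: heading 70.4°; drift +16.9° → track 87.3°, groundspeed 183.5 kt
Leg 3: heading 174.4°; drift -8.6° → track 165.8°, groundspeed 206.7 kt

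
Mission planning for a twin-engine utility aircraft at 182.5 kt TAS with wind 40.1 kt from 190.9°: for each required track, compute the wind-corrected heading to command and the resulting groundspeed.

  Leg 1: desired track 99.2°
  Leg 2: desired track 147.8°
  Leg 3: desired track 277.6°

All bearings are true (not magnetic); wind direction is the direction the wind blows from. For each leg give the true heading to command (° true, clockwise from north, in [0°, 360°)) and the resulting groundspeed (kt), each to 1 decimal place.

Leg 1: heading=111.9°, groundspeed=179.2 kt
Leg 2: heading=156.4°, groundspeed=151.2 kt
Leg 3: heading=264.9°, groundspeed=175.7 kt

Leg 1: desired track 99.2°; wind correction +12.7° → command heading 111.9°, groundspeed 179.2 kt
Leg 2: desired track 147.8°; wind correction +8.6° → command heading 156.4°, groundspeed 151.2 kt
Leg 3: desired track 277.6°; wind correction -12.7° → command heading 264.9°, groundspeed 175.7 kt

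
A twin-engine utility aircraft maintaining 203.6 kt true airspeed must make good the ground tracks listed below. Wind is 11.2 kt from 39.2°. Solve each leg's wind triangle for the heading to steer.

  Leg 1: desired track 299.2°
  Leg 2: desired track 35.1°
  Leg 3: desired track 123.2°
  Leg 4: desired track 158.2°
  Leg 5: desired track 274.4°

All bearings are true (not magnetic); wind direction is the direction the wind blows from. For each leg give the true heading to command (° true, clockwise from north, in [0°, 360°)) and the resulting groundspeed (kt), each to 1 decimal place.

Leg 1: heading=302.3°, groundspeed=205.2 kt
Leg 2: heading=35.3°, groundspeed=192.4 kt
Leg 3: heading=120.1°, groundspeed=202.1 kt
Leg 4: heading=155.4°, groundspeed=208.8 kt
Leg 5: heading=277.0°, groundspeed=209.8 kt

Leg 1: desired track 299.2°; wind correction +3.1° → command heading 302.3°, groundspeed 205.2 kt
Leg 2: desired track 35.1°; wind correction +0.2° → command heading 35.3°, groundspeed 192.4 kt
Leg 3: desired track 123.2°; wind correction -3.1° → command heading 120.1°, groundspeed 202.1 kt
Leg 4: desired track 158.2°; wind correction -2.8° → command heading 155.4°, groundspeed 208.8 kt
Leg 5: desired track 274.4°; wind correction +2.6° → command heading 277.0°, groundspeed 209.8 kt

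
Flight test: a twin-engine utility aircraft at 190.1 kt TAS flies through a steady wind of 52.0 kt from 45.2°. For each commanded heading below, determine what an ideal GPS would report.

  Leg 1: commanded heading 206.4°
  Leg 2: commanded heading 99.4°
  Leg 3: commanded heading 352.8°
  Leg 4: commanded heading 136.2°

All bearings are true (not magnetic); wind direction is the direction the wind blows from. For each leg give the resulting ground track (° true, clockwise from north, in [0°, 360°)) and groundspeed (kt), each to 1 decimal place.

Leg 1: track=210.4°, groundspeed=239.9 kt
Leg 2: track=114.2°, groundspeed=165.2 kt
Leg 3: track=338.2°, groundspeed=163.6 kt
Leg 4: track=151.4°, groundspeed=198.0 kt

Leg 1: heading 206.4°; drift +4.0° → track 210.4°, groundspeed 239.9 kt
Leg 2: heading 99.4°; drift +14.8° → track 114.2°, groundspeed 165.2 kt
Leg 3: heading 352.8°; drift -14.6° → track 338.2°, groundspeed 163.6 kt
Leg 4: heading 136.2°; drift +15.2° → track 151.4°, groundspeed 198.0 kt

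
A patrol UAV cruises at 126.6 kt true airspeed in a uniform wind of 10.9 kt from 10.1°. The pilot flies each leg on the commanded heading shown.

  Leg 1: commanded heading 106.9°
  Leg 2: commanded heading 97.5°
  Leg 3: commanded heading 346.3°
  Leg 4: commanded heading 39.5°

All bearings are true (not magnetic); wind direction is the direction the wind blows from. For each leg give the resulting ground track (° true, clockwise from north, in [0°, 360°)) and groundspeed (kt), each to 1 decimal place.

Leg 1: heading 106.9°; drift +4.8° → track 111.7°, groundspeed 128.3 kt
Leg 2: heading 97.5°; drift +4.9° → track 102.4°, groundspeed 126.6 kt
Leg 3: heading 346.3°; drift -2.2° → track 344.1°, groundspeed 116.7 kt
Leg 4: heading 39.5°; drift +2.6° → track 42.1°, groundspeed 117.2 kt

Leg 1: track=111.7°, groundspeed=128.3 kt
Leg 2: track=102.4°, groundspeed=126.6 kt
Leg 3: track=344.1°, groundspeed=116.7 kt
Leg 4: track=42.1°, groundspeed=117.2 kt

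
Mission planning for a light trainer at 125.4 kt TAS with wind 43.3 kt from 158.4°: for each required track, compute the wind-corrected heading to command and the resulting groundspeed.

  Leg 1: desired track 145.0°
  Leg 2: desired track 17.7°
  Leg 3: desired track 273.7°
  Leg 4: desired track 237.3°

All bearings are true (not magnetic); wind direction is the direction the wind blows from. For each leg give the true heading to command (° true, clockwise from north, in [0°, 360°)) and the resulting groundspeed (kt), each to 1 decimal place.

Leg 1: heading=149.6°, groundspeed=82.9 kt
Leg 2: heading=30.3°, groundspeed=155.9 kt
Leg 3: heading=255.5°, groundspeed=137.6 kt
Leg 4: heading=217.5°, groundspeed=109.6 kt

Leg 1: desired track 145.0°; wind correction +4.6° → command heading 149.6°, groundspeed 82.9 kt
Leg 2: desired track 17.7°; wind correction +12.6° → command heading 30.3°, groundspeed 155.9 kt
Leg 3: desired track 273.7°; wind correction -18.2° → command heading 255.5°, groundspeed 137.6 kt
Leg 4: desired track 237.3°; wind correction -19.8° → command heading 217.5°, groundspeed 109.6 kt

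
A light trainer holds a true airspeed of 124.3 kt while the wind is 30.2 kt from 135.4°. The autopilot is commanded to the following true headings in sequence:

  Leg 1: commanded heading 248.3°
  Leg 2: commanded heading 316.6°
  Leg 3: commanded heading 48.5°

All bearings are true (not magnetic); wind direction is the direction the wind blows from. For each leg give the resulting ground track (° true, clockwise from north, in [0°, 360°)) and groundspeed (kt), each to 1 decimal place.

Leg 1: track=259.9°, groundspeed=138.9 kt
Leg 2: track=316.4°, groundspeed=154.5 kt
Leg 3: track=34.7°, groundspeed=126.3 kt

Leg 1: heading 248.3°; drift +11.6° → track 259.9°, groundspeed 138.9 kt
Leg 2: heading 316.6°; drift -0.2° → track 316.4°, groundspeed 154.5 kt
Leg 3: heading 48.5°; drift -13.8° → track 34.7°, groundspeed 126.3 kt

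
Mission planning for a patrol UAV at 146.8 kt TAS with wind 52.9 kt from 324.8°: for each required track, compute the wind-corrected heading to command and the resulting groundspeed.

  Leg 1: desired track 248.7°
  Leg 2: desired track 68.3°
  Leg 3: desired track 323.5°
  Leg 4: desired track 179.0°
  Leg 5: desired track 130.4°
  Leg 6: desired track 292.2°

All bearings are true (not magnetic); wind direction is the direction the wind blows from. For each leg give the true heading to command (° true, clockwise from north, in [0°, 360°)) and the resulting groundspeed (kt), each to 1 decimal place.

Leg 1: desired track 248.7°; wind correction +20.5° → command heading 269.2°, groundspeed 124.8 kt
Leg 2: desired track 68.3°; wind correction -20.5° → command heading 47.8°, groundspeed 149.8 kt
Leg 3: desired track 323.5°; wind correction +0.5° → command heading 324.0°, groundspeed 93.9 kt
Leg 4: desired track 179.0°; wind correction +11.7° → command heading 190.7°, groundspeed 187.5 kt
Leg 5: desired track 130.4°; wind correction -5.1° → command heading 125.3°, groundspeed 197.4 kt
Leg 6: desired track 292.2°; wind correction +11.2° → command heading 303.4°, groundspeed 99.4 kt

Leg 1: heading=269.2°, groundspeed=124.8 kt
Leg 2: heading=47.8°, groundspeed=149.8 kt
Leg 3: heading=324.0°, groundspeed=93.9 kt
Leg 4: heading=190.7°, groundspeed=187.5 kt
Leg 5: heading=125.3°, groundspeed=197.4 kt
Leg 6: heading=303.4°, groundspeed=99.4 kt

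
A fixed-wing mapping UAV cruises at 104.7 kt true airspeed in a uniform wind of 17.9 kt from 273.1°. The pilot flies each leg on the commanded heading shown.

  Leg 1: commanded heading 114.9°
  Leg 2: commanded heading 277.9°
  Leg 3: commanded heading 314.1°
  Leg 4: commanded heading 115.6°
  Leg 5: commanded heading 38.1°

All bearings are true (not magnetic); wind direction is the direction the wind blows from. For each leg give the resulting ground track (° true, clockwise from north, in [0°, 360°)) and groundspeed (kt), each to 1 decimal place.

Leg 1: track=111.8°, groundspeed=121.5 kt
Leg 2: track=278.9°, groundspeed=86.9 kt
Leg 3: track=321.4°, groundspeed=91.9 kt
Leg 4: track=112.4°, groundspeed=121.4 kt
Leg 5: track=45.4°, groundspeed=115.9 kt

Leg 1: heading 114.9°; drift -3.1° → track 111.8°, groundspeed 121.5 kt
Leg 2: heading 277.9°; drift +1.0° → track 278.9°, groundspeed 86.9 kt
Leg 3: heading 314.1°; drift +7.3° → track 321.4°, groundspeed 91.9 kt
Leg 4: heading 115.6°; drift -3.2° → track 112.4°, groundspeed 121.4 kt
Leg 5: heading 38.1°; drift +7.3° → track 45.4°, groundspeed 115.9 kt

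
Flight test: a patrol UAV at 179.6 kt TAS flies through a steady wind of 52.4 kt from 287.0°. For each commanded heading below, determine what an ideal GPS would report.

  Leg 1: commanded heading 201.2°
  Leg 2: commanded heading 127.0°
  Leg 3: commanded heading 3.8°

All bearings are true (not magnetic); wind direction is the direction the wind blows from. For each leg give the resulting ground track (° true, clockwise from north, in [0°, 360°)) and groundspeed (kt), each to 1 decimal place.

Leg 1: track=184.6°, groundspeed=183.4 kt
Leg 2: track=122.5°, groundspeed=229.5 kt
Leg 3: track=20.7°, groundspeed=175.2 kt

Leg 1: heading 201.2°; drift -16.6° → track 184.6°, groundspeed 183.4 kt
Leg 2: heading 127.0°; drift -4.5° → track 122.5°, groundspeed 229.5 kt
Leg 3: heading 3.8°; drift +16.9° → track 20.7°, groundspeed 175.2 kt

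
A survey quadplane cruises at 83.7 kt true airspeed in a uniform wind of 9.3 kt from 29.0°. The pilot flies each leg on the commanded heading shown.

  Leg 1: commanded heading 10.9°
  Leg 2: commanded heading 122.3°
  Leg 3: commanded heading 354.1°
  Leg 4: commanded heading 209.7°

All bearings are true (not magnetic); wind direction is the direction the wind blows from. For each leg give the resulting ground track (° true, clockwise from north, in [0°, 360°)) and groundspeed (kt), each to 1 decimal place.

Leg 1: heading 10.9°; drift -2.2° → track 8.7°, groundspeed 74.9 kt
Leg 2: heading 122.3°; drift +6.3° → track 128.6°, groundspeed 84.7 kt
Leg 3: heading 354.1°; drift -4.0° → track 350.1°, groundspeed 76.3 kt
Leg 4: heading 209.7°; drift -0.1° → track 209.6°, groundspeed 93.0 kt

Leg 1: track=8.7°, groundspeed=74.9 kt
Leg 2: track=128.6°, groundspeed=84.7 kt
Leg 3: track=350.1°, groundspeed=76.3 kt
Leg 4: track=209.6°, groundspeed=93.0 kt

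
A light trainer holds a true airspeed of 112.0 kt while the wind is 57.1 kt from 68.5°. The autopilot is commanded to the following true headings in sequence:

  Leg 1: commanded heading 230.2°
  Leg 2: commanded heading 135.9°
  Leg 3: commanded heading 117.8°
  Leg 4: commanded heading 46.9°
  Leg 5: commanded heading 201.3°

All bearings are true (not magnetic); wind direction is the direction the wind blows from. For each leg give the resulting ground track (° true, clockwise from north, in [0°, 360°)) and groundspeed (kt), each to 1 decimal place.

Leg 1: track=236.4°, groundspeed=167.2 kt
Leg 2: track=166.2°, groundspeed=104.4 kt
Leg 3: track=147.9°, groundspeed=86.4 kt
Leg 4: track=27.3°, groundspeed=62.5 kt
Leg 5: track=216.8°, groundspeed=156.5 kt

Leg 1: heading 230.2°; drift +6.2° → track 236.4°, groundspeed 167.2 kt
Leg 2: heading 135.9°; drift +30.3° → track 166.2°, groundspeed 104.4 kt
Leg 3: heading 117.8°; drift +30.1° → track 147.9°, groundspeed 86.4 kt
Leg 4: heading 46.9°; drift -19.6° → track 27.3°, groundspeed 62.5 kt
Leg 5: heading 201.3°; drift +15.5° → track 216.8°, groundspeed 156.5 kt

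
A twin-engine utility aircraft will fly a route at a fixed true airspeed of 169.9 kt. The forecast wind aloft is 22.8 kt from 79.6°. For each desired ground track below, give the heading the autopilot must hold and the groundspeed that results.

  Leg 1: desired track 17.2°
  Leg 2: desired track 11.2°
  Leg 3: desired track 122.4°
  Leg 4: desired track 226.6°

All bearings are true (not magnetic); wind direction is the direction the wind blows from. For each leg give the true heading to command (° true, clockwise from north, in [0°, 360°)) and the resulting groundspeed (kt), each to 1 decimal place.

Leg 1: heading=24.0°, groundspeed=158.1 kt
Leg 2: heading=18.4°, groundspeed=160.2 kt
Leg 3: heading=117.2°, groundspeed=152.5 kt
Leg 4: heading=222.4°, groundspeed=188.6 kt

Leg 1: desired track 17.2°; wind correction +6.8° → command heading 24.0°, groundspeed 158.1 kt
Leg 2: desired track 11.2°; wind correction +7.2° → command heading 18.4°, groundspeed 160.2 kt
Leg 3: desired track 122.4°; wind correction -5.2° → command heading 117.2°, groundspeed 152.5 kt
Leg 4: desired track 226.6°; wind correction -4.2° → command heading 222.4°, groundspeed 188.6 kt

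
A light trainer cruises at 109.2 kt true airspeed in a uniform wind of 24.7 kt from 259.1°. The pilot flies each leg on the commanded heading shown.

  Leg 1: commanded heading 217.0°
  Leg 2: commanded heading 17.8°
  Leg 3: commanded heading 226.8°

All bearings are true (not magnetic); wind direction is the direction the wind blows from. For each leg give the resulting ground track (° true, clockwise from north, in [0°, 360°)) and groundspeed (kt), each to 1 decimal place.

Leg 1: track=206.7°, groundspeed=92.4 kt
Leg 2: track=27.9°, groundspeed=123.0 kt
Leg 3: track=218.3°, groundspeed=89.3 kt

Leg 1: heading 217.0°; drift -10.3° → track 206.7°, groundspeed 92.4 kt
Leg 2: heading 17.8°; drift +10.1° → track 27.9°, groundspeed 123.0 kt
Leg 3: heading 226.8°; drift -8.5° → track 218.3°, groundspeed 89.3 kt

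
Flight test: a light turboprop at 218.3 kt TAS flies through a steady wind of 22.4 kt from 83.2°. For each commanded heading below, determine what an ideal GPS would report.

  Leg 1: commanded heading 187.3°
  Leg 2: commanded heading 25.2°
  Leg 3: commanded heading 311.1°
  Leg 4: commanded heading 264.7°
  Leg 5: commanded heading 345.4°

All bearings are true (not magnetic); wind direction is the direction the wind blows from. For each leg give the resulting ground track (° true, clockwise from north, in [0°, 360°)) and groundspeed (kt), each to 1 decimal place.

Leg 1: track=192.8°, groundspeed=224.8 kt
Leg 2: track=19.9°, groundspeed=207.3 kt
Leg 3: track=307.0°, groundspeed=233.9 kt
Leg 4: track=264.6°, groundspeed=240.7 kt
Leg 5: track=339.7°, groundspeed=222.4 kt

Leg 1: heading 187.3°; drift +5.5° → track 192.8°, groundspeed 224.8 kt
Leg 2: heading 25.2°; drift -5.3° → track 19.9°, groundspeed 207.3 kt
Leg 3: heading 311.1°; drift -4.1° → track 307.0°, groundspeed 233.9 kt
Leg 4: heading 264.7°; drift -0.1° → track 264.6°, groundspeed 240.7 kt
Leg 5: heading 345.4°; drift -5.7° → track 339.7°, groundspeed 222.4 kt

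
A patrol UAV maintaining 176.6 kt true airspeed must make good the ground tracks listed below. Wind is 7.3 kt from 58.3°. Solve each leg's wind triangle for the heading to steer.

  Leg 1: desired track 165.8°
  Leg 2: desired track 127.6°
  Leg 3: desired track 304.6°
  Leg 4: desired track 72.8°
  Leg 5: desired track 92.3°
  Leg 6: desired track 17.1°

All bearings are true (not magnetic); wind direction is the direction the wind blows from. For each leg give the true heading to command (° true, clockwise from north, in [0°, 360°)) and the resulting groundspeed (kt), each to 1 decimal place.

Leg 1: heading=163.5°, groundspeed=178.7 kt
Leg 2: heading=125.4°, groundspeed=173.9 kt
Leg 3: heading=306.8°, groundspeed=179.4 kt
Leg 4: heading=72.2°, groundspeed=169.5 kt
Leg 5: heading=91.0°, groundspeed=170.5 kt
Leg 6: heading=18.7°, groundspeed=171.0 kt

Leg 1: desired track 165.8°; wind correction -2.3° → command heading 163.5°, groundspeed 178.7 kt
Leg 2: desired track 127.6°; wind correction -2.2° → command heading 125.4°, groundspeed 173.9 kt
Leg 3: desired track 304.6°; wind correction +2.2° → command heading 306.8°, groundspeed 179.4 kt
Leg 4: desired track 72.8°; wind correction -0.6° → command heading 72.2°, groundspeed 169.5 kt
Leg 5: desired track 92.3°; wind correction -1.3° → command heading 91.0°, groundspeed 170.5 kt
Leg 6: desired track 17.1°; wind correction +1.6° → command heading 18.7°, groundspeed 171.0 kt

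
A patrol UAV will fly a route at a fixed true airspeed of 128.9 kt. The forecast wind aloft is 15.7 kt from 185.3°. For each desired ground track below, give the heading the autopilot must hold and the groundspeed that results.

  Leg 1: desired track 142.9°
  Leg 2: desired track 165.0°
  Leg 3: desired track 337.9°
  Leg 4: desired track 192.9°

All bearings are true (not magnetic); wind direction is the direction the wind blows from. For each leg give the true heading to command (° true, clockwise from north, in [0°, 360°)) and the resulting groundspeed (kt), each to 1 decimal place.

Leg 1: desired track 142.9°; wind correction +4.7° → command heading 147.6°, groundspeed 116.9 kt
Leg 2: desired track 165.0°; wind correction +2.4° → command heading 167.4°, groundspeed 114.1 kt
Leg 3: desired track 337.9°; wind correction -3.2° → command heading 334.7°, groundspeed 142.6 kt
Leg 4: desired track 192.9°; wind correction -0.9° → command heading 192.0°, groundspeed 113.3 kt

Leg 1: heading=147.6°, groundspeed=116.9 kt
Leg 2: heading=167.4°, groundspeed=114.1 kt
Leg 3: heading=334.7°, groundspeed=142.6 kt
Leg 4: heading=192.0°, groundspeed=113.3 kt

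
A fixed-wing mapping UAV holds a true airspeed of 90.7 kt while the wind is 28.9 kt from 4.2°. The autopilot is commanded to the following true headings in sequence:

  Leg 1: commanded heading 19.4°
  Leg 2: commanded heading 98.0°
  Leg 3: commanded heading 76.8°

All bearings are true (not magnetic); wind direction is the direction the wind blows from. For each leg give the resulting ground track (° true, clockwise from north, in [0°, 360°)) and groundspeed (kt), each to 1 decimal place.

Leg 1: heading 19.4°; drift +6.9° → track 26.3°, groundspeed 63.3 kt
Leg 2: heading 98.0°; drift +17.3° → track 115.3°, groundspeed 97.0 kt
Leg 3: heading 76.8°; drift +18.6° → track 95.4°, groundspeed 86.6 kt

Leg 1: track=26.3°, groundspeed=63.3 kt
Leg 2: track=115.3°, groundspeed=97.0 kt
Leg 3: track=95.4°, groundspeed=86.6 kt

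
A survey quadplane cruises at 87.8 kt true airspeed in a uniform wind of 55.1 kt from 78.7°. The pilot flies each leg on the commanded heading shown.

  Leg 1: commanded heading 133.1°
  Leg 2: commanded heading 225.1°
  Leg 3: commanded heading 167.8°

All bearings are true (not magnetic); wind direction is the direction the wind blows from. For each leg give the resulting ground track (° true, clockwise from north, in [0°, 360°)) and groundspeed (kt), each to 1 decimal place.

Leg 1: track=171.9°, groundspeed=71.5 kt
Leg 2: track=237.9°, groundspeed=137.1 kt
Leg 3: track=200.2°, groundspeed=102.9 kt

Leg 1: heading 133.1°; drift +38.8° → track 171.9°, groundspeed 71.5 kt
Leg 2: heading 225.1°; drift +12.8° → track 237.9°, groundspeed 137.1 kt
Leg 3: heading 167.8°; drift +32.4° → track 200.2°, groundspeed 102.9 kt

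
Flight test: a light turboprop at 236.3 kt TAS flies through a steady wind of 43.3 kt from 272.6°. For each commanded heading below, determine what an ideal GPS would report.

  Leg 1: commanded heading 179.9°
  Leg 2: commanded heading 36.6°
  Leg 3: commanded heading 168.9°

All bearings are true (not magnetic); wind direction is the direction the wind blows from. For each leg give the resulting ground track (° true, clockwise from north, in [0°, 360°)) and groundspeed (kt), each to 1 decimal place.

Leg 1: heading 179.9°; drift -10.3° → track 169.6°, groundspeed 242.2 kt
Leg 2: heading 36.6°; drift +7.8° → track 44.4°, groundspeed 263.0 kt
Leg 3: heading 168.9°; drift -9.7° → track 159.2°, groundspeed 250.1 kt

Leg 1: track=169.6°, groundspeed=242.2 kt
Leg 2: track=44.4°, groundspeed=263.0 kt
Leg 3: track=159.2°, groundspeed=250.1 kt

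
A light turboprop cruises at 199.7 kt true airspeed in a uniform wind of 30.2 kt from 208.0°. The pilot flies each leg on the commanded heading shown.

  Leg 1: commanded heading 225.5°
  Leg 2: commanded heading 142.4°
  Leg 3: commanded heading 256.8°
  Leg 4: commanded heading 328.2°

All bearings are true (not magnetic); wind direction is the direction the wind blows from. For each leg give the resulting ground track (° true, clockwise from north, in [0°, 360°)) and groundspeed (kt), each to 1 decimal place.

Leg 1: track=228.5°, groundspeed=171.1 kt
Leg 2: track=134.0°, groundspeed=189.2 kt
Leg 3: track=264.0°, groundspeed=181.2 kt
Leg 4: track=335.1°, groundspeed=216.5 kt

Leg 1: heading 225.5°; drift +3.0° → track 228.5°, groundspeed 171.1 kt
Leg 2: heading 142.4°; drift -8.4° → track 134.0°, groundspeed 189.2 kt
Leg 3: heading 256.8°; drift +7.2° → track 264.0°, groundspeed 181.2 kt
Leg 4: heading 328.2°; drift +6.9° → track 335.1°, groundspeed 216.5 kt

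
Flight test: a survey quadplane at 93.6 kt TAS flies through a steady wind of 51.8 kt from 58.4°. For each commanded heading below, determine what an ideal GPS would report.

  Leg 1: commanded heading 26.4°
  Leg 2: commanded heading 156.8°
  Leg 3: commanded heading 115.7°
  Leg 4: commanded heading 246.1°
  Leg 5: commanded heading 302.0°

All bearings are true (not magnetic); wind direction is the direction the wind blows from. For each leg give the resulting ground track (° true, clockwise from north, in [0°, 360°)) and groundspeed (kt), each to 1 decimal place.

Leg 1: track=357.5°, groundspeed=56.8 kt
Leg 2: track=183.7°, groundspeed=113.4 kt
Leg 3: track=149.3°, groundspeed=78.8 kt
Leg 4: track=243.4°, groundspeed=145.1 kt
Leg 5: track=280.3°, groundspeed=125.5 kt

Leg 1: heading 26.4°; drift -28.9° → track 357.5°, groundspeed 56.8 kt
Leg 2: heading 156.8°; drift +26.9° → track 183.7°, groundspeed 113.4 kt
Leg 3: heading 115.7°; drift +33.6° → track 149.3°, groundspeed 78.8 kt
Leg 4: heading 246.1°; drift -2.7° → track 243.4°, groundspeed 145.1 kt
Leg 5: heading 302.0°; drift -21.7° → track 280.3°, groundspeed 125.5 kt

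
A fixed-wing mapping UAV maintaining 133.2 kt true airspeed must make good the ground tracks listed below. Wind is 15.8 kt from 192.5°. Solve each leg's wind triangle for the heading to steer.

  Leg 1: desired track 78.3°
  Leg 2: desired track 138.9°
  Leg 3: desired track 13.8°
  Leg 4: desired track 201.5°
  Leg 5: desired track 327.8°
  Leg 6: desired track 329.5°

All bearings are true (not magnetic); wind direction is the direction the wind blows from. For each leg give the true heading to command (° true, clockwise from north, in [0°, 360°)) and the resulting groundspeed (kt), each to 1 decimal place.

Leg 1: desired track 78.3°; wind correction +6.2° → command heading 84.5°, groundspeed 138.9 kt
Leg 2: desired track 138.9°; wind correction +5.5° → command heading 144.4°, groundspeed 123.2 kt
Leg 3: desired track 13.8°; wind correction +0.2° → command heading 14.0°, groundspeed 149.0 kt
Leg 4: desired track 201.5°; wind correction -1.1° → command heading 200.4°, groundspeed 117.6 kt
Leg 5: desired track 327.8°; wind correction -4.8° → command heading 323.0°, groundspeed 144.0 kt
Leg 6: desired track 329.5°; wind correction -4.6° → command heading 324.9°, groundspeed 144.3 kt

Leg 1: heading=84.5°, groundspeed=138.9 kt
Leg 2: heading=144.4°, groundspeed=123.2 kt
Leg 3: heading=14.0°, groundspeed=149.0 kt
Leg 4: heading=200.4°, groundspeed=117.6 kt
Leg 5: heading=323.0°, groundspeed=144.0 kt
Leg 6: heading=324.9°, groundspeed=144.3 kt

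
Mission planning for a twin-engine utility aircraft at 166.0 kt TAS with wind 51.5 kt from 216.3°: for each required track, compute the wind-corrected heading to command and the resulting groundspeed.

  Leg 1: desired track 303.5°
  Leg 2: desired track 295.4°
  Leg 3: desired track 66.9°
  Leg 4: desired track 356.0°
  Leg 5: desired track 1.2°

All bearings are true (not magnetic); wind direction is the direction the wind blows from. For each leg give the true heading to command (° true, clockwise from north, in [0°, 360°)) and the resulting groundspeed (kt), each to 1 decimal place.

Leg 1: heading=285.4°, groundspeed=155.3 kt
Leg 2: heading=277.7°, groundspeed=148.4 kt
Leg 3: heading=76.0°, groundspeed=208.2 kt
Leg 4: heading=344.4°, groundspeed=201.9 kt
Leg 5: heading=350.9°, groundspeed=205.5 kt

Leg 1: desired track 303.5°; wind correction -18.1° → command heading 285.4°, groundspeed 155.3 kt
Leg 2: desired track 295.4°; wind correction -17.7° → command heading 277.7°, groundspeed 148.4 kt
Leg 3: desired track 66.9°; wind correction +9.1° → command heading 76.0°, groundspeed 208.2 kt
Leg 4: desired track 356.0°; wind correction -11.6° → command heading 344.4°, groundspeed 201.9 kt
Leg 5: desired track 1.2°; wind correction -10.3° → command heading 350.9°, groundspeed 205.5 kt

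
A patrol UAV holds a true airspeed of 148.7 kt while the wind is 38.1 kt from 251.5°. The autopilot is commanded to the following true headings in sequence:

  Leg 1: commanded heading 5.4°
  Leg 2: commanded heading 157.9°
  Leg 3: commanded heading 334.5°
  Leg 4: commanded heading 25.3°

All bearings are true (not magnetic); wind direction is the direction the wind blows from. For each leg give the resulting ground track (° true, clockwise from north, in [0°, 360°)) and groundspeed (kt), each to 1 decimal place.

Leg 1: heading 5.4°; drift +12.0° → track 17.4°, groundspeed 167.8 kt
Leg 2: heading 157.9°; drift -14.1° → track 143.8°, groundspeed 155.8 kt
Leg 3: heading 334.5°; drift +14.7° → track 349.2°, groundspeed 148.9 kt
Leg 4: heading 25.3°; drift +8.9° → track 34.2°, groundspeed 177.2 kt

Leg 1: track=17.4°, groundspeed=167.8 kt
Leg 2: track=143.8°, groundspeed=155.8 kt
Leg 3: track=349.2°, groundspeed=148.9 kt
Leg 4: track=34.2°, groundspeed=177.2 kt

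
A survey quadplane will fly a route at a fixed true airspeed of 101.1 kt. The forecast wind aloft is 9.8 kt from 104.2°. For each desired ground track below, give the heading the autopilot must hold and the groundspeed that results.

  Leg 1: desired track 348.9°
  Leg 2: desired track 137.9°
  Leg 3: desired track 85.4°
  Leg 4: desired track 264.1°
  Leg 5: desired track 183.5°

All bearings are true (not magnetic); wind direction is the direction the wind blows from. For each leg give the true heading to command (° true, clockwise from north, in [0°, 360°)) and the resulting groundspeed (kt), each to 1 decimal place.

Leg 1: desired track 348.9°; wind correction +5.0° → command heading 353.9°, groundspeed 104.9 kt
Leg 2: desired track 137.9°; wind correction -3.1° → command heading 134.8°, groundspeed 92.8 kt
Leg 3: desired track 85.4°; wind correction +1.8° → command heading 87.2°, groundspeed 91.8 kt
Leg 4: desired track 264.1°; wind correction -1.9° → command heading 262.2°, groundspeed 110.2 kt
Leg 5: desired track 183.5°; wind correction -5.5° → command heading 178.0°, groundspeed 98.8 kt

Leg 1: heading=353.9°, groundspeed=104.9 kt
Leg 2: heading=134.8°, groundspeed=92.8 kt
Leg 3: heading=87.2°, groundspeed=91.8 kt
Leg 4: heading=262.2°, groundspeed=110.2 kt
Leg 5: heading=178.0°, groundspeed=98.8 kt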